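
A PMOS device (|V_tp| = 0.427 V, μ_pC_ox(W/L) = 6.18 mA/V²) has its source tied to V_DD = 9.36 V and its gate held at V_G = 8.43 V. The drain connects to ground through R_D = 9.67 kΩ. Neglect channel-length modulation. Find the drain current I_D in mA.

I_D = 0.782 mA

V_SG = V_DD − V_G = 9.36 − 8.43 = 0.93 V, so V_ov = 0.93 − 0.427 = 0.503 V.
Assume saturation: I_D = ½ k_p V_ov² = 0.5 × 6.18 × 0.503² = 0.782 mA, giving V_SD = V_DD − I_D R_D = 9.36 − 0.782 × 9.67 = 1.8 V.
V_SD = 1.8 V ≥ V_ov = 0.503 V, confirming saturation.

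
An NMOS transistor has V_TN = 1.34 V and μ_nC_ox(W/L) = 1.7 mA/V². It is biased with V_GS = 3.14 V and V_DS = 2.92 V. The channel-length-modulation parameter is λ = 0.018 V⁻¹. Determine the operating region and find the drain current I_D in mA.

Saturation; I_D = 2.90 mA

V_ov = V_GS − V_TN = 3.14 − 1.34 = 1.8 V.
Since V_DS = 2.92 V ≥ V_ov = 1.8 V, the device is in saturation.
I_D = ½ k_n V_ov² (1 + λ V_DS) = 0.5 × 1.7 × 1.8² × (1 + 0.018 × 2.92) = 2.9 mA.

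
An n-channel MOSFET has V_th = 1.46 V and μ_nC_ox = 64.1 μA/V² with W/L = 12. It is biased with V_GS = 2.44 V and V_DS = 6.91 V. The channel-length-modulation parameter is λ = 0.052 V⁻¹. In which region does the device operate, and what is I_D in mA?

Saturation; I_D = 0.502 mA

k_n = μ_nC_ox · (W/L) = 0.7692 mA/V².
V_ov = V_GS − V_th = 2.44 − 1.46 = 0.98 V.
Since V_DS = 6.91 V ≥ V_ov = 0.98 V, the device is in saturation.
I_D = ½ k_n V_ov² (1 + λ V_DS) = 0.5 × 0.7692 × 0.98² × (1 + 0.052 × 6.91) = 0.502 mA.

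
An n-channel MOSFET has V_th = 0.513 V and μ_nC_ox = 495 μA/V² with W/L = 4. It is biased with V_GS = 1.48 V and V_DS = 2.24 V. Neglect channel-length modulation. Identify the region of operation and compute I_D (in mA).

Saturation; I_D = 0.926 mA

k_n = μ_nC_ox · (W/L) = 1.98 mA/V².
V_ov = V_GS − V_th = 1.48 − 0.513 = 0.967 V.
Since V_DS = 2.24 V ≥ V_ov = 0.967 V, the device is in saturation.
I_D = ½ k_n V_ov² = 0.5 × 1.98 × 0.967² = 0.926 mA.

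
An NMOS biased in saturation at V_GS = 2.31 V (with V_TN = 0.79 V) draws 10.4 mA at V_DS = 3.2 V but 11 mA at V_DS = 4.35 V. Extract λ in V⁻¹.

λ = 0.0598 V⁻¹

With V_GS fixed, I_D ∝ (1 + λ V_DS) in saturation, so I_D2/I_D1 = (1 + λ V_DS2)/(1 + λ V_DS1).
11/10.4 = 1.058 = (1 + 4.35 λ)/(1 + 3.2 λ).
Solving: λ (I_D1 V_DS2 − I_D2 V_DS1) = I_D2 − I_D1, so λ = (11 − 10.4) / (10.4 × 4.35 − 11 × 3.2) = 0.6 / 10 = 0.0598 V⁻¹.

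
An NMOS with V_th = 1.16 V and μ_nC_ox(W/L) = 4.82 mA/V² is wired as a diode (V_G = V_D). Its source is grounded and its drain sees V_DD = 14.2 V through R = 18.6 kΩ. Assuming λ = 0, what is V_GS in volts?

With gate tied to drain, V_GS = V_DS ≥ V_GS − V_th, so the device is in saturation.
KCL at the drain: ½ k_n (V_GS − V_th)² = (V_DD − V_GS)/R.
Let x = V_GS − 1.16. Then 44.8 x² + x − 13.04 = 0, giving x = 0.528 V (positive root), so V_GS = 1.69 V.
I_D = (V_DD − V_GS)/R = (14.2 − 1.69) / 18.6 = 0.673 mA.

V_GS = 1.69 V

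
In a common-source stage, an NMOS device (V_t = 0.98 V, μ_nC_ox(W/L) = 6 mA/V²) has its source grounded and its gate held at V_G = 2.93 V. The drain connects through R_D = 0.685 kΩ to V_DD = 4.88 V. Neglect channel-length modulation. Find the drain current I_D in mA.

I_D = 6.20 mA

V_GS = V_G = 2.93 V, so V_ov = 2.93 − 0.98 = 1.95 V.
Assume saturation: I_D = ½ k_n V_ov² = 0.5 × 6 × 1.95² = 11.4 mA, giving V_DS = V_DD − I_D R_D = 4.88 − 11.4 × 0.685 = -2.93 V.
But -2.93 V < V_ov = 1.95 V, so the device is actually in triode.
In triode I_D = k_n[V_ov V_DS − ½ V_DS²] and I_D = (V_DD − V_DS)/R_D. Equating: 2.06 V_DS² − 9.015 V_DS + 4.88 = 0, giving V_DS = 0.633 V (the root below V_ov).
I_D = (4.88 − 0.633) / 0.685 = 6.2 mA.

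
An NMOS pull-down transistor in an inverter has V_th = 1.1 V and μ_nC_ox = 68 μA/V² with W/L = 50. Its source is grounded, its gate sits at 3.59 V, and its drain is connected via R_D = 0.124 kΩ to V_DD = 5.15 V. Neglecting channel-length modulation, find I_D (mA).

V_GS = V_G = 3.59 V, so V_ov = 3.59 − 1.1 = 2.49 V.
k_n = μ_nC_ox · (W/L) = 3.4 mA/V².
Assume saturation: I_D = ½ k_n V_ov² = 0.5 × 3.4 × 2.49² = 10.5 mA, giving V_DS = V_DD − I_D R_D = 5.15 − 10.5 × 0.124 = 3.84 V.
V_DS = 3.84 V ≥ V_ov = 2.49 V, confirming saturation.

I_D = 10.5 mA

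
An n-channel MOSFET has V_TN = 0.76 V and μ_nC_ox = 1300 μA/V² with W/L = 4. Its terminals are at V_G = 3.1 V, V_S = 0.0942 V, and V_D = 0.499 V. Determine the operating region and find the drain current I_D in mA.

Triode; I_D = 4.30 mA

V_GS = V_G − V_S = 3.1 − 0.0942 = 3.01 V; V_DS = V_D − V_S = 0.499 − 0.0942 = 0.405 V.
k_n = μ_nC_ox · (W/L) = 5.2 mA/V².
V_ov = V_GS − V_TN = 3.01 − 0.76 = 2.25 V.
Since V_DS = 0.405 V < V_ov = 2.25 V, the device is in the triode region.
I_D = k_n [V_ov · V_DS − ½ V_DS²] = 5.2 × [2.25 × 0.405 − 0.5 × 0.405²] = 4.3 mA.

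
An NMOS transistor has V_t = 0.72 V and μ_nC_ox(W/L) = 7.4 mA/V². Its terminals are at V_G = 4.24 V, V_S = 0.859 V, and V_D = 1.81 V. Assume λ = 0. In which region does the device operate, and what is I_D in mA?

V_GS = V_G − V_S = 4.24 − 0.859 = 3.38 V; V_DS = V_D − V_S = 1.81 − 0.859 = 0.951 V.
V_ov = V_GS − V_t = 3.38 − 0.72 = 2.66 V.
Since V_DS = 0.951 V < V_ov = 2.66 V, the device is in the triode region.
I_D = k_n [V_ov · V_DS − ½ V_DS²] = 7.4 × [2.66 × 0.951 − 0.5 × 0.951²] = 15.4 mA.

Triode; I_D = 15.4 mA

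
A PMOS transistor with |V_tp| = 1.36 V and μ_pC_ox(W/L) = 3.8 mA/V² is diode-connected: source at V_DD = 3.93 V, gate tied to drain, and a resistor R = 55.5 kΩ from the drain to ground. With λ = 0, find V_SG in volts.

V_SG = 1.51 V

With gate tied to drain, V_SG = V_SD ≥ V_SG − |V_tp|, so the device is in saturation.
KCL at the drain: ½ k_p (V_SG − |V_tp|)² = (V_DD − V_SG)/R.
Let x = V_SG − 1.36. Then 105 x² + x − 2.57 = 0, giving x = 0.151 V (positive root), so V_SG = 1.51 V.
I_D = (V_DD − V_SG)/R = (3.93 − 1.51) / 55.5 = 0.0436 mA.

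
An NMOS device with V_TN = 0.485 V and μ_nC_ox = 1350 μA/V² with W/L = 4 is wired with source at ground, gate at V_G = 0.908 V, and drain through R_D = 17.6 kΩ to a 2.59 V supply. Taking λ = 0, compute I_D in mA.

I_D = 0.143 mA

V_GS = V_G = 0.908 V, so V_ov = 0.908 − 0.485 = 0.423 V.
k_n = μ_nC_ox · (W/L) = 5.4 mA/V².
Assume saturation: I_D = ½ k_n V_ov² = 0.5 × 5.4 × 0.423² = 0.483 mA, giving V_DS = V_DD − I_D R_D = 2.59 − 0.483 × 17.6 = -5.91 V.
But -5.91 V < V_ov = 0.423 V, so the device is actually in triode.
In triode I_D = k_n[V_ov V_DS − ½ V_DS²] and I_D = (V_DD − V_DS)/R_D. Equating: 47.5 V_DS² − 41.2 V_DS + 2.59 = 0, giving V_DS = 0.0682 V (the root below V_ov).
I_D = (2.59 − 0.0682) / 17.6 = 0.143 mA.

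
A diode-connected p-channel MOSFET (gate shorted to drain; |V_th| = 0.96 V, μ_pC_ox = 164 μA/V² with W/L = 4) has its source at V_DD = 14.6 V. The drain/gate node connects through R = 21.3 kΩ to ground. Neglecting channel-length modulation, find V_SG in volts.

V_SG = 2.29 V

With gate tied to drain, V_SG = V_SD ≥ V_SG − |V_th|, so the device is in saturation.
k_p = μ_pC_ox · (W/L) = 0.656 mA/V².
KCL at the drain: ½ k_p (V_SG − |V_th|)² = (V_DD − V_SG)/R.
Let x = V_SG − 0.96. Then 6.99 x² + x − 13.64 = 0, giving x = 1.33 V (positive root), so V_SG = 2.29 V.
I_D = (V_DD − V_SG)/R = (14.6 − 2.29) / 21.3 = 0.578 mA.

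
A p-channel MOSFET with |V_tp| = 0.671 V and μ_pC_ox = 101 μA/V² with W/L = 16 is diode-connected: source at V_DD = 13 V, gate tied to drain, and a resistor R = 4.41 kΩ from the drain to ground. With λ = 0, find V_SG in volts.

V_SG = 2.40 V

With gate tied to drain, V_SG = V_SD ≥ V_SG − |V_tp|, so the device is in saturation.
k_p = μ_pC_ox · (W/L) = 1.616 mA/V².
KCL at the drain: ½ k_p (V_SG − |V_tp|)² = (V_DD − V_SG)/R.
Let x = V_SG − 0.671. Then 3.56 x² + x − 12.33 = 0, giving x = 1.73 V (positive root), so V_SG = 2.4 V.
I_D = (V_DD − V_SG)/R = (13 − 2.4) / 4.41 = 2.4 mA.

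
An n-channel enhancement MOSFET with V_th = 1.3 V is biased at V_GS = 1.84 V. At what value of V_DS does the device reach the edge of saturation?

The boundary between triode and saturation is V_DS = V_GS − V_th = V_ov.
V_ov = 1.84 − 1.3 = 0.54 V.

V_DS,sat = 0.540 V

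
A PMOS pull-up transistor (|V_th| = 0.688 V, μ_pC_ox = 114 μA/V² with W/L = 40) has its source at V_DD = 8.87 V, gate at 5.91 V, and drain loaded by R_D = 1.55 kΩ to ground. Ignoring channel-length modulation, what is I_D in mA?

V_SG = V_DD − V_G = 8.87 − 5.91 = 2.96 V, so V_ov = 2.96 − 0.688 = 2.27 V.
k_p = μ_pC_ox · (W/L) = 4.56 mA/V².
Assume saturation: I_D = ½ k_p V_ov² = 0.5 × 4.56 × 2.27² = 11.8 mA, giving V_SD = V_DD − I_D R_D = 8.87 − 11.8 × 1.55 = -9.37 V.
But -9.37 V < V_ov = 2.27 V, so the device is actually in triode.
In triode I_D = k_p[V_ov V_SD − ½ V_SD²] and I_D = (V_DD − V_SD)/R_D. Equating: 3.53 V_SD² − 17.06 V_SD + 8.87 = 0, giving V_SD = 0.593 V (the root below V_ov).
I_D = (8.87 − 0.593) / 1.55 = 5.34 mA.

I_D = 5.34 mA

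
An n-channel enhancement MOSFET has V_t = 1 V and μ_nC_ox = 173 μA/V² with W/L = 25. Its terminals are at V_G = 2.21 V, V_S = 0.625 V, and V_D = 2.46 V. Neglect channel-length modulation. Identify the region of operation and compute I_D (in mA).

Saturation; I_D = 0.740 mA

V_GS = V_G − V_S = 2.21 − 0.625 = 1.58 V; V_DS = V_D − V_S = 2.46 − 0.625 = 1.83 V.
k_n = μ_nC_ox · (W/L) = 4.325 mA/V².
V_ov = V_GS − V_t = 1.58 − 1 = 0.585 V.
Since V_DS = 1.83 V ≥ V_ov = 0.585 V, the device is in saturation.
I_D = ½ k_n V_ov² = 0.5 × 4.325 × 0.585² = 0.74 mA.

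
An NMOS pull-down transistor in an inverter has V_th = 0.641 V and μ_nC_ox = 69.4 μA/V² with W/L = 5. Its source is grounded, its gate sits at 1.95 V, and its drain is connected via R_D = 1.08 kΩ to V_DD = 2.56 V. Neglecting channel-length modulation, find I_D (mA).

I_D = 0.297 mA

V_GS = V_G = 1.95 V, so V_ov = 1.95 − 0.641 = 1.31 V.
k_n = μ_nC_ox · (W/L) = 0.347 mA/V².
Assume saturation: I_D = ½ k_n V_ov² = 0.5 × 0.347 × 1.31² = 0.297 mA, giving V_DS = V_DD − I_D R_D = 2.56 − 0.297 × 1.08 = 2.24 V.
V_DS = 2.24 V ≥ V_ov = 1.31 V, confirming saturation.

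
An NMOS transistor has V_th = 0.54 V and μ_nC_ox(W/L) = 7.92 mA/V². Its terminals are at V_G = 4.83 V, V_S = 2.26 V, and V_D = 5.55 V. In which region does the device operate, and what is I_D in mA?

V_GS = V_G − V_S = 4.83 − 2.26 = 2.57 V; V_DS = V_D − V_S = 5.55 − 2.26 = 3.29 V.
V_ov = V_GS − V_th = 2.57 − 0.54 = 2.03 V.
Since V_DS = 3.29 V ≥ V_ov = 2.03 V, the device is in saturation.
I_D = ½ k_n V_ov² = 0.5 × 7.92 × 2.03² = 16.3 mA.

Saturation; I_D = 16.3 mA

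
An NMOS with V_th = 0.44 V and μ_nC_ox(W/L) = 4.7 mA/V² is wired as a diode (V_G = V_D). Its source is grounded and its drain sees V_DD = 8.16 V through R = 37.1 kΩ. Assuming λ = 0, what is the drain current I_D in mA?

With gate tied to drain, V_GS = V_DS ≥ V_GS − V_th, so the device is in saturation.
KCL at the drain: ½ k_n (V_GS − V_th)² = (V_DD − V_GS)/R.
Let x = V_GS − 0.44. Then 87.2 x² + x − 7.72 = 0, giving x = 0.292 V (positive root), so V_GS = 0.732 V.
I_D = (V_DD − V_GS)/R = (8.16 − 0.732) / 37.1 = 0.2 mA.

I_D = 0.200 mA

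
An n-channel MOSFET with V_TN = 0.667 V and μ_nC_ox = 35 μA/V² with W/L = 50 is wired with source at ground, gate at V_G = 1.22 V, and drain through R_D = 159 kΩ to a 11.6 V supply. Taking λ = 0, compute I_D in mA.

I_D = 0.0724 mA

V_GS = V_G = 1.22 V, so V_ov = 1.22 − 0.667 = 0.553 V.
k_n = μ_nC_ox · (W/L) = 1.75 mA/V².
Assume saturation: I_D = ½ k_n V_ov² = 0.5 × 1.75 × 0.553² = 0.268 mA, giving V_DS = V_DD − I_D R_D = 11.6 − 0.268 × 159 = -30.9 V.
But -30.9 V < V_ov = 0.553 V, so the device is actually in triode.
In triode I_D = k_n[V_ov V_DS − ½ V_DS²] and I_D = (V_DD − V_DS)/R_D. Equating: 139 V_DS² − 154.9 V_DS + 11.6 = 0, giving V_DS = 0.0808 V (the root below V_ov).
I_D = (11.6 − 0.0808) / 159 = 0.0724 mA.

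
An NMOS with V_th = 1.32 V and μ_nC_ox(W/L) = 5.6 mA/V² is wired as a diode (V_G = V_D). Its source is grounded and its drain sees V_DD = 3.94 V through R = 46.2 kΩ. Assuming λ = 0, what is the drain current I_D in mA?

I_D = 0.0537 mA

With gate tied to drain, V_GS = V_DS ≥ V_GS − V_th, so the device is in saturation.
KCL at the drain: ½ k_n (V_GS − V_th)² = (V_DD − V_GS)/R.
Let x = V_GS − 1.32. Then 129 x² + x − 2.62 = 0, giving x = 0.139 V (positive root), so V_GS = 1.46 V.
I_D = (V_DD − V_GS)/R = (3.94 − 1.46) / 46.2 = 0.0537 mA.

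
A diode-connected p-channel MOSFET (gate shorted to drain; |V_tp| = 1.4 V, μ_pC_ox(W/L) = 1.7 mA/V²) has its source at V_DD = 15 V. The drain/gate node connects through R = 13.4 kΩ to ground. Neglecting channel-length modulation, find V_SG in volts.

With gate tied to drain, V_SG = V_SD ≥ V_SG − |V_tp|, so the device is in saturation.
KCL at the drain: ½ k_p (V_SG − |V_tp|)² = (V_DD − V_SG)/R.
Let x = V_SG − 1.4. Then 11.4 x² + x − 13.6 = 0, giving x = 1.05 V (positive root), so V_SG = 2.45 V.
I_D = (V_DD − V_SG)/R = (15 − 2.45) / 13.4 = 0.937 mA.

V_SG = 2.45 V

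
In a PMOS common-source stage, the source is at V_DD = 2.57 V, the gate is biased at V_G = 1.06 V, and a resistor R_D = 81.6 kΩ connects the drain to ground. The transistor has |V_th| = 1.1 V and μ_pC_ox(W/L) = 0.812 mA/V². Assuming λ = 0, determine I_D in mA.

V_SG = V_DD − V_G = 2.57 − 1.06 = 1.51 V, so V_ov = 1.51 − 1.1 = 0.41 V.
Assume saturation: I_D = ½ k_p V_ov² = 0.5 × 0.812 × 0.41² = 0.0682 mA, giving V_SD = V_DD − I_D R_D = 2.57 − 0.0682 × 81.6 = -3 V.
But -3 V < V_ov = 0.41 V, so the device is actually in triode.
In triode I_D = k_p[V_ov V_SD − ½ V_SD²] and I_D = (V_DD − V_SD)/R_D. Equating: 33.1 V_SD² − 28.17 V_SD + 2.57 = 0, giving V_SD = 0.104 V (the root below V_ov).
I_D = (2.57 − 0.104) / 81.6 = 0.0302 mA.

I_D = 0.0302 mA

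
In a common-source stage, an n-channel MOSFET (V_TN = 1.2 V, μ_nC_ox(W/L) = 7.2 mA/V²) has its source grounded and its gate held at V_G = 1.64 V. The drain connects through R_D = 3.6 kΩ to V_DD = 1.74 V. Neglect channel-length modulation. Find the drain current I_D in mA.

I_D = 0.436 mA

V_GS = V_G = 1.64 V, so V_ov = 1.64 − 1.2 = 0.44 V.
Assume saturation: I_D = ½ k_n V_ov² = 0.5 × 7.2 × 0.44² = 0.697 mA, giving V_DS = V_DD − I_D R_D = 1.74 − 0.697 × 3.6 = -0.769 V.
But -0.769 V < V_ov = 0.44 V, so the device is actually in triode.
In triode I_D = k_n[V_ov V_DS − ½ V_DS²] and I_D = (V_DD − V_DS)/R_D. Equating: 13 V_DS² − 12.4 V_DS + 1.74 = 0, giving V_DS = 0.171 V (the root below V_ov).
I_D = (1.74 − 0.171) / 3.6 = 0.436 mA.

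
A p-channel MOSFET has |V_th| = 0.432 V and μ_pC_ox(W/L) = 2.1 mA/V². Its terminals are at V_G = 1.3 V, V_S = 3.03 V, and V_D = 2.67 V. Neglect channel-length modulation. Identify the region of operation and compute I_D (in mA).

Triode; I_D = 0.845 mA

V_SG = V_S − V_G = 3.03 − 1.3 = 1.73 V; V_SD = V_S − V_D = 3.03 − 2.67 = 0.36 V.
V_ov = V_SG − |V_th| = 1.73 − 0.432 = 1.3 V.
Since V_SD = 0.36 V < V_ov = 1.3 V, the device is in the triode region.
I_D = k_p [V_ov · V_SD − ½ V_SD²] = 2.1 × [1.3 × 0.36 − 0.5 × 0.36²] = 0.845 mA.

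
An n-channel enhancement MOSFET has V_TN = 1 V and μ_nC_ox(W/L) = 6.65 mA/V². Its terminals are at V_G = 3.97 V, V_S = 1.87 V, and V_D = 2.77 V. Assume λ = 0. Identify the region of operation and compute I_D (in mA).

Triode; I_D = 3.89 mA

V_GS = V_G − V_S = 3.97 − 1.87 = 2.1 V; V_DS = V_D − V_S = 2.77 − 1.87 = 0.9 V.
V_ov = V_GS − V_TN = 2.1 − 1 = 1.1 V.
Since V_DS = 0.9 V < V_ov = 1.1 V, the device is in the triode region.
I_D = k_n [V_ov · V_DS − ½ V_DS²] = 6.65 × [1.1 × 0.9 − 0.5 × 0.9²] = 3.89 mA.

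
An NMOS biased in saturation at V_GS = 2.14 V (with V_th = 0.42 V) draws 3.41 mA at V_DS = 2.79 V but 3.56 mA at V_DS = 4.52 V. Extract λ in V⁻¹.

With V_GS fixed, I_D ∝ (1 + λ V_DS) in saturation, so I_D2/I_D1 = (1 + λ V_DS2)/(1 + λ V_DS1).
3.56/3.41 = 1.044 = (1 + 4.52 λ)/(1 + 2.79 λ).
Solving: λ (I_D1 V_DS2 − I_D2 V_DS1) = I_D2 − I_D1, so λ = (3.56 − 3.41) / (3.41 × 4.52 − 3.56 × 2.79) = 0.15 / 5.48 = 0.0274 V⁻¹.

λ = 0.0274 V⁻¹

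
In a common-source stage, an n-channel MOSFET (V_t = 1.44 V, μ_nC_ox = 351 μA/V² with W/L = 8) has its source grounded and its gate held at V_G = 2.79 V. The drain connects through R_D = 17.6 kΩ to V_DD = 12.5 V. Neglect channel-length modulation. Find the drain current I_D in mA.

V_GS = V_G = 2.79 V, so V_ov = 2.79 − 1.44 = 1.35 V.
k_n = μ_nC_ox · (W/L) = 2.808 mA/V².
Assume saturation: I_D = ½ k_n V_ov² = 0.5 × 2.808 × 1.35² = 2.56 mA, giving V_DS = V_DD − I_D R_D = 12.5 − 2.56 × 17.6 = -32.5 V.
But -32.5 V < V_ov = 1.35 V, so the device is actually in triode.
In triode I_D = k_n[V_ov V_DS − ½ V_DS²] and I_D = (V_DD − V_DS)/R_D. Equating: 24.7 V_DS² − 67.72 V_DS + 12.5 = 0, giving V_DS = 0.199 V (the root below V_ov).
I_D = (12.5 − 0.199) / 17.6 = 0.699 mA.

I_D = 0.699 mA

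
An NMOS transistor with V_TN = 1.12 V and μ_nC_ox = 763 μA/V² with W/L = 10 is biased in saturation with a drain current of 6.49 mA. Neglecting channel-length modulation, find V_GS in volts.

V_GS = 2.42 V

k_n = μ_nC_ox · (W/L) = 7.63 mA/V².
In saturation I_D = ½ k_n (V_GS − V_TN)², so V_GS − V_TN = √(2 I_D / k_n) = √(2 × 6.49 / 7.63) = 1.3 V.
V_GS = 1.12 + 1.3 = 2.42 V.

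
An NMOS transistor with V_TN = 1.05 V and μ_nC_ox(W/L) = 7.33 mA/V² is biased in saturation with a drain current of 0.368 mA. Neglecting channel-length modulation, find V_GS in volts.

V_GS = 1.37 V

In saturation I_D = ½ k_n (V_GS − V_TN)², so V_GS − V_TN = √(2 I_D / k_n) = √(2 × 0.368 / 7.33) = 0.317 V.
V_GS = 1.05 + 0.317 = 1.37 V.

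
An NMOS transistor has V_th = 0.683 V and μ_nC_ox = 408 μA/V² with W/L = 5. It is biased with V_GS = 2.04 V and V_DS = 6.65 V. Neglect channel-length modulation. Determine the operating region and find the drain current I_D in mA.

k_n = μ_nC_ox · (W/L) = 2.04 mA/V².
V_ov = V_GS − V_th = 2.04 − 0.683 = 1.36 V.
Since V_DS = 6.65 V ≥ V_ov = 1.36 V, the device is in saturation.
I_D = ½ k_n V_ov² = 0.5 × 2.04 × 1.36² = 1.88 mA.

Saturation; I_D = 1.88 mA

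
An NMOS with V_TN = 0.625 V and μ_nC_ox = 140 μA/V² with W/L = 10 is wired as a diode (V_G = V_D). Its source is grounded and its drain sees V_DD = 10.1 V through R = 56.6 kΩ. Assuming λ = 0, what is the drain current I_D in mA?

I_D = 0.159 mA

With gate tied to drain, V_GS = V_DS ≥ V_GS − V_TN, so the device is in saturation.
k_n = μ_nC_ox · (W/L) = 1.4 mA/V².
KCL at the drain: ½ k_n (V_GS − V_TN)² = (V_DD − V_GS)/R.
Let x = V_GS − 0.625. Then 39.6 x² + x − 9.475 = 0, giving x = 0.477 V (positive root), so V_GS = 1.1 V.
I_D = (V_DD − V_GS)/R = (10.1 − 1.1) / 56.6 = 0.159 mA.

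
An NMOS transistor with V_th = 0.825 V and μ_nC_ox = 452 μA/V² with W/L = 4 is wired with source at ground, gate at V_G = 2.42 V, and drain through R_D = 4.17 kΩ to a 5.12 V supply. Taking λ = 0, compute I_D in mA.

I_D = 1.12 mA

V_GS = V_G = 2.42 V, so V_ov = 2.42 − 0.825 = 1.59 V.
k_n = μ_nC_ox · (W/L) = 1.808 mA/V².
Assume saturation: I_D = ½ k_n V_ov² = 0.5 × 1.808 × 1.59² = 2.3 mA, giving V_DS = V_DD − I_D R_D = 5.12 − 2.3 × 4.17 = -4.47 V.
But -4.47 V < V_ov = 1.59 V, so the device is actually in triode.
In triode I_D = k_n[V_ov V_DS − ½ V_DS²] and I_D = (V_DD − V_DS)/R_D. Equating: 3.77 V_DS² − 13.03 V_DS + 5.12 = 0, giving V_DS = 0.452 V (the root below V_ov).
I_D = (5.12 − 0.452) / 4.17 = 1.12 mA.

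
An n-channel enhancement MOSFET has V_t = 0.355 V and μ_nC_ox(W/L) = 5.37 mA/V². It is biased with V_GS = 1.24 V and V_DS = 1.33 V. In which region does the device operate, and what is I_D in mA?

Saturation; I_D = 2.10 mA

V_ov = V_GS − V_t = 1.24 − 0.355 = 0.885 V.
Since V_DS = 1.33 V ≥ V_ov = 0.885 V, the device is in saturation.
I_D = ½ k_n V_ov² = 0.5 × 5.37 × 0.885² = 2.1 mA.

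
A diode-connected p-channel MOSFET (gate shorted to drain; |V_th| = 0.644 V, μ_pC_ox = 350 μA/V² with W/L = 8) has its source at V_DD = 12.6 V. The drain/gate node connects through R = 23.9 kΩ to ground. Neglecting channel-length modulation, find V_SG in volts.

V_SG = 1.23 V

With gate tied to drain, V_SG = V_SD ≥ V_SG − |V_th|, so the device is in saturation.
k_p = μ_pC_ox · (W/L) = 2.8 mA/V².
KCL at the drain: ½ k_p (V_SG − |V_th|)² = (V_DD − V_SG)/R.
Let x = V_SG − 0.644. Then 33.5 x² + x − 11.96 = 0, giving x = 0.583 V (positive root), so V_SG = 1.23 V.
I_D = (V_DD − V_SG)/R = (12.6 − 1.23) / 23.9 = 0.476 mA.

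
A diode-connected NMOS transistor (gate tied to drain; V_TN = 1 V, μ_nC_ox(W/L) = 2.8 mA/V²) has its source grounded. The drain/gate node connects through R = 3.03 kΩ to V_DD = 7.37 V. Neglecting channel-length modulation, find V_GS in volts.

With gate tied to drain, V_GS = V_DS ≥ V_GS − V_TN, so the device is in saturation.
KCL at the drain: ½ k_n (V_GS − V_TN)² = (V_DD − V_GS)/R.
Let x = V_GS − 1. Then 4.24 x² + x − 6.37 = 0, giving x = 1.11 V (positive root), so V_GS = 2.11 V.
I_D = (V_DD − V_GS)/R = (7.37 − 2.11) / 3.03 = 1.73 mA.

V_GS = 2.11 V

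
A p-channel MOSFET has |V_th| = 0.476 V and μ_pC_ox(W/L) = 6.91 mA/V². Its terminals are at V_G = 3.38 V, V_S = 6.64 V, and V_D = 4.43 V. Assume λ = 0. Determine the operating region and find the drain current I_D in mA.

Triode; I_D = 25.6 mA

V_SG = V_S − V_G = 6.64 − 3.38 = 3.26 V; V_SD = V_S − V_D = 6.64 − 4.43 = 2.21 V.
V_ov = V_SG − |V_th| = 3.26 − 0.476 = 2.78 V.
Since V_SD = 2.21 V < V_ov = 2.78 V, the device is in the triode region.
I_D = k_p [V_ov · V_SD − ½ V_SD²] = 6.91 × [2.78 × 2.21 − 0.5 × 2.21²] = 25.6 mA.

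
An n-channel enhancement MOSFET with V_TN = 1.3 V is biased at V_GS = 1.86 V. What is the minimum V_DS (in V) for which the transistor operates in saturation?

The boundary between triode and saturation is V_DS = V_GS − V_TN = V_ov.
V_ov = 1.86 − 1.3 = 0.56 V.

V_DS,sat = 0.560 V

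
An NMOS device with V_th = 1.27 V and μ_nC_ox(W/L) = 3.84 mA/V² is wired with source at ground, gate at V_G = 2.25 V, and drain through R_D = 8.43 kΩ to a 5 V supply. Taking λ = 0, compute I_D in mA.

V_GS = V_G = 2.25 V, so V_ov = 2.25 − 1.27 = 0.98 V.
Assume saturation: I_D = ½ k_n V_ov² = 0.5 × 3.84 × 0.98² = 1.84 mA, giving V_DS = V_DD − I_D R_D = 5 − 1.84 × 8.43 = -10.5 V.
But -10.5 V < V_ov = 0.98 V, so the device is actually in triode.
In triode I_D = k_n[V_ov V_DS − ½ V_DS²] and I_D = (V_DD − V_DS)/R_D. Equating: 16.2 V_DS² − 32.72 V_DS + 5 = 0, giving V_DS = 0.167 V (the root below V_ov).
I_D = (5 − 0.167) / 8.43 = 0.573 mA.

I_D = 0.573 mA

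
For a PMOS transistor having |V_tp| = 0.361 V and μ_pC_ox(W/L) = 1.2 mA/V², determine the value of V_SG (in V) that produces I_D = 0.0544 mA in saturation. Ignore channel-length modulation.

In saturation I_D = ½ k_p (V_SG − |V_tp|)², so V_SG − |V_tp| = √(2 I_D / k_p) = √(2 × 0.0544 / 1.2) = 0.301 V.
V_SG = 0.361 + 0.301 = 0.662 V.

V_SG = 0.662 V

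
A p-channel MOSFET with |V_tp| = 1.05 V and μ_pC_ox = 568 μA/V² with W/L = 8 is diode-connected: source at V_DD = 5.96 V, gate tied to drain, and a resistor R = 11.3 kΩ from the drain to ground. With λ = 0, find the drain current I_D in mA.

With gate tied to drain, V_SG = V_SD ≥ V_SG − |V_tp|, so the device is in saturation.
k_p = μ_pC_ox · (W/L) = 4.544 mA/V².
KCL at the drain: ½ k_p (V_SG − |V_tp|)² = (V_DD − V_SG)/R.
Let x = V_SG − 1.05. Then 25.7 x² + x − 4.91 = 0, giving x = 0.418 V (positive root), so V_SG = 1.47 V.
I_D = (V_DD − V_SG)/R = (5.96 − 1.47) / 11.3 = 0.397 mA.

I_D = 0.397 mA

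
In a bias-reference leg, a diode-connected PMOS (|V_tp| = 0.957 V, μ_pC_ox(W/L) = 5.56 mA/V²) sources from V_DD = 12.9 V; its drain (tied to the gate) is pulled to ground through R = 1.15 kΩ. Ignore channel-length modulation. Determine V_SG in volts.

V_SG = 2.74 V

With gate tied to drain, V_SG = V_SD ≥ V_SG − |V_tp|, so the device is in saturation.
KCL at the drain: ½ k_p (V_SG − |V_tp|)² = (V_DD − V_SG)/R.
Let x = V_SG − 0.957. Then 3.2 x² + x − 11.94 = 0, giving x = 1.78 V (positive root), so V_SG = 2.74 V.
I_D = (V_DD − V_SG)/R = (12.9 − 2.74) / 1.15 = 8.84 mA.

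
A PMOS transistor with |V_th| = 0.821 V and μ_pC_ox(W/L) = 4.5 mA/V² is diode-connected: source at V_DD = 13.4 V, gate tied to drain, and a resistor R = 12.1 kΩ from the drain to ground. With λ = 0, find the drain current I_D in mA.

With gate tied to drain, V_SG = V_SD ≥ V_SG − |V_th|, so the device is in saturation.
KCL at the drain: ½ k_p (V_SG − |V_th|)² = (V_DD − V_SG)/R.
Let x = V_SG − 0.821. Then 27.2 x² + x − 12.58 = 0, giving x = 0.662 V (positive root), so V_SG = 1.48 V.
I_D = (V_DD − V_SG)/R = (13.4 − 1.48) / 12.1 = 0.985 mA.

I_D = 0.985 mA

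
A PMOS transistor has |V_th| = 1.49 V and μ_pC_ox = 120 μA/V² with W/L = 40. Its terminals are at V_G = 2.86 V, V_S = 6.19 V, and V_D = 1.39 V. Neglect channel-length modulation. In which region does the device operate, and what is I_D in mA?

Saturation; I_D = 8.13 mA

V_SG = V_S − V_G = 6.19 − 2.86 = 3.33 V; V_SD = V_S − V_D = 6.19 − 1.39 = 4.8 V.
k_p = μ_pC_ox · (W/L) = 4.8 mA/V².
V_ov = V_SG − |V_th| = 3.33 − 1.49 = 1.84 V.
Since V_SD = 4.8 V ≥ V_ov = 1.84 V, the device is in saturation.
I_D = ½ k_p V_ov² = 0.5 × 4.8 × 1.84² = 8.13 mA.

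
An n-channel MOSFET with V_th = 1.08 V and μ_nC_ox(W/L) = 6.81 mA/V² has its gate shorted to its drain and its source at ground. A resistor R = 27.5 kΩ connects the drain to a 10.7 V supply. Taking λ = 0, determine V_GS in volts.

V_GS = 1.40 V

With gate tied to drain, V_GS = V_DS ≥ V_GS − V_th, so the device is in saturation.
KCL at the drain: ½ k_n (V_GS − V_th)² = (V_DD − V_GS)/R.
Let x = V_GS − 1.08. Then 93.6 x² + x − 9.62 = 0, giving x = 0.315 V (positive root), so V_GS = 1.4 V.
I_D = (V_DD − V_GS)/R = (10.7 − 1.4) / 27.5 = 0.338 mA.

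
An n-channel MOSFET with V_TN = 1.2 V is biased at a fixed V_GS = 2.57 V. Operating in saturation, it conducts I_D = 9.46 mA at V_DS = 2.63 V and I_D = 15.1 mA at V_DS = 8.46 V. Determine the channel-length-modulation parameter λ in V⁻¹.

With V_GS fixed, I_D ∝ (1 + λ V_DS) in saturation, so I_D2/I_D1 = (1 + λ V_DS2)/(1 + λ V_DS1).
15.1/9.46 = 1.596 = (1 + 8.46 λ)/(1 + 2.63 λ).
Solving: λ (I_D1 V_DS2 − I_D2 V_DS1) = I_D2 − I_D1, so λ = (15.1 − 9.46) / (9.46 × 8.46 − 15.1 × 2.63) = 5.64 / 40.3 = 0.14 V⁻¹.

λ = 0.140 V⁻¹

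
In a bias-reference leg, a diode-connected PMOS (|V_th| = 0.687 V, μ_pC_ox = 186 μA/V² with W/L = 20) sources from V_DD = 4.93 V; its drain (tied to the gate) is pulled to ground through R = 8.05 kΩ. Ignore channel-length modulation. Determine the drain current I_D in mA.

I_D = 0.465 mA

With gate tied to drain, V_SG = V_SD ≥ V_SG − |V_th|, so the device is in saturation.
k_p = μ_pC_ox · (W/L) = 3.72 mA/V².
KCL at the drain: ½ k_p (V_SG − |V_th|)² = (V_DD − V_SG)/R.
Let x = V_SG − 0.687. Then 15 x² + x − 4.243 = 0, giving x = 0.5 V (positive root), so V_SG = 1.19 V.
I_D = (V_DD − V_SG)/R = (4.93 − 1.19) / 8.05 = 0.465 mA.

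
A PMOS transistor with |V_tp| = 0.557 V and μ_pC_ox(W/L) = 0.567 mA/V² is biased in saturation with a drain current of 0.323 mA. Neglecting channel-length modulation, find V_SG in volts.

V_SG = 1.62 V

In saturation I_D = ½ k_p (V_SG − |V_tp|)², so V_SG − |V_tp| = √(2 I_D / k_p) = √(2 × 0.323 / 0.567) = 1.07 V.
V_SG = 0.557 + 1.07 = 1.62 V.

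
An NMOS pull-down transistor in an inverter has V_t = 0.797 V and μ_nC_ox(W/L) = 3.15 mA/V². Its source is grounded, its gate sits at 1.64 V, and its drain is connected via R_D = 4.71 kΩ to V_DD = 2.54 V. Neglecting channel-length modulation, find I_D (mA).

V_GS = V_G = 1.64 V, so V_ov = 1.64 − 0.797 = 0.843 V.
Assume saturation: I_D = ½ k_n V_ov² = 0.5 × 3.15 × 0.843² = 1.12 mA, giving V_DS = V_DD − I_D R_D = 2.54 − 1.12 × 4.71 = -2.73 V.
But -2.73 V < V_ov = 0.843 V, so the device is actually in triode.
In triode I_D = k_n[V_ov V_DS − ½ V_DS²] and I_D = (V_DD − V_DS)/R_D. Equating: 7.42 V_DS² − 13.51 V_DS + 2.54 = 0, giving V_DS = 0.213 V (the root below V_ov).
I_D = (2.54 − 0.213) / 4.71 = 0.494 mA.

I_D = 0.494 mA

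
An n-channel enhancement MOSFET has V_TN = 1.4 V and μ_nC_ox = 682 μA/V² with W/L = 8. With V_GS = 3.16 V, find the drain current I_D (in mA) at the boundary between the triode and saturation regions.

At the boundary V_DS = V_ov = V_GS − V_TN = 3.16 − 1.4 = 1.76 V.
k_n = μ_nC_ox · (W/L) = 5.456 mA/V².
I_D = ½ k_n V_ov² = 0.5 × 5.456 × 1.76² = 8.45 mA.

I_D = 8.45 mA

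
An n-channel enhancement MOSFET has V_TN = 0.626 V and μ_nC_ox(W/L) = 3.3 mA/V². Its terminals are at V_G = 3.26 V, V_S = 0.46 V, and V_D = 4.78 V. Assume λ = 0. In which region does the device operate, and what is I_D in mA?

Saturation; I_D = 7.80 mA

V_GS = V_G − V_S = 3.26 − 0.46 = 2.8 V; V_DS = V_D − V_S = 4.78 − 0.46 = 4.32 V.
V_ov = V_GS − V_TN = 2.8 − 0.626 = 2.17 V.
Since V_DS = 4.32 V ≥ V_ov = 2.17 V, the device is in saturation.
I_D = ½ k_n V_ov² = 0.5 × 3.3 × 2.17² = 7.8 mA.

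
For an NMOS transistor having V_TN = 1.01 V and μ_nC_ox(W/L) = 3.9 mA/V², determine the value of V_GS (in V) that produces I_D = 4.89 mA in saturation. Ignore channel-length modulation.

V_GS = 2.59 V

In saturation I_D = ½ k_n (V_GS − V_TN)², so V_GS − V_TN = √(2 I_D / k_n) = √(2 × 4.89 / 3.9) = 1.58 V.
V_GS = 1.01 + 1.58 = 2.59 V.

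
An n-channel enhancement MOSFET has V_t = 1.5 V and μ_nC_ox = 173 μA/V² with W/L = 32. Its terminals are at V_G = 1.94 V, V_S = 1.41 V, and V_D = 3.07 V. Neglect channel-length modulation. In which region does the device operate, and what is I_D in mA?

V_GS = V_G − V_S = 1.94 − 1.41 = 0.53 V; V_DS = V_D − V_S = 3.07 − 1.41 = 1.66 V.
V_GS = 0.53 V < V_t = 1.5 V, so the transistor is in cutoff.

Cutoff; I_D = 0 mA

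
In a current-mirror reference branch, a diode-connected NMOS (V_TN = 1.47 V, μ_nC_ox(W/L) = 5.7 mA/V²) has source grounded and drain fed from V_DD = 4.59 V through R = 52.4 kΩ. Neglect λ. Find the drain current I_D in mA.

With gate tied to drain, V_GS = V_DS ≥ V_GS − V_TN, so the device is in saturation.
KCL at the drain: ½ k_n (V_GS − V_TN)² = (V_DD − V_GS)/R.
Let x = V_GS − 1.47. Then 149 x² + x − 3.12 = 0, giving x = 0.141 V (positive root), so V_GS = 1.61 V.
I_D = (V_DD − V_GS)/R = (4.59 − 1.61) / 52.4 = 0.0568 mA.

I_D = 0.0568 mA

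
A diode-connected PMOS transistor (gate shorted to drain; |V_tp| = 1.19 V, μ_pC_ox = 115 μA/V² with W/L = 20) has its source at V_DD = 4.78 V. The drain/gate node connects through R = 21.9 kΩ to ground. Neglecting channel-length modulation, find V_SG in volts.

V_SG = 1.55 V

With gate tied to drain, V_SG = V_SD ≥ V_SG − |V_tp|, so the device is in saturation.
k_p = μ_pC_ox · (W/L) = 2.3 mA/V².
KCL at the drain: ½ k_p (V_SG − |V_tp|)² = (V_DD − V_SG)/R.
Let x = V_SG − 1.19. Then 25.2 x² + x − 3.59 = 0, giving x = 0.358 V (positive root), so V_SG = 1.55 V.
I_D = (V_DD − V_SG)/R = (4.78 − 1.55) / 21.9 = 0.148 mA.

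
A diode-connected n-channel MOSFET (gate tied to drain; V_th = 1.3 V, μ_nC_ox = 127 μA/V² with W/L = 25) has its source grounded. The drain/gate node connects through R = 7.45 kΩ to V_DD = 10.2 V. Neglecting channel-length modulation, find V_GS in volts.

With gate tied to drain, V_GS = V_DS ≥ V_GS − V_th, so the device is in saturation.
k_n = μ_nC_ox · (W/L) = 3.175 mA/V².
KCL at the drain: ½ k_n (V_GS − V_th)² = (V_DD − V_GS)/R.
Let x = V_GS − 1.3. Then 11.8 x² + x − 8.9 = 0, giving x = 0.826 V (positive root), so V_GS = 2.13 V.
I_D = (V_DD − V_GS)/R = (10.2 − 2.13) / 7.45 = 1.08 mA.

V_GS = 2.13 V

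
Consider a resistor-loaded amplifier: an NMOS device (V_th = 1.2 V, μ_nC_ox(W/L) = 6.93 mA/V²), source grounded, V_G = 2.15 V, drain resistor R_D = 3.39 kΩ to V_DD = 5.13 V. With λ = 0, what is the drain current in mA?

I_D = 1.44 mA

V_GS = V_G = 2.15 V, so V_ov = 2.15 − 1.2 = 0.95 V.
Assume saturation: I_D = ½ k_n V_ov² = 0.5 × 6.93 × 0.95² = 3.13 mA, giving V_DS = V_DD − I_D R_D = 5.13 − 3.13 × 3.39 = -5.47 V.
But -5.47 V < V_ov = 0.95 V, so the device is actually in triode.
In triode I_D = k_n[V_ov V_DS − ½ V_DS²] and I_D = (V_DD − V_DS)/R_D. Equating: 11.7 V_DS² − 23.32 V_DS + 5.13 = 0, giving V_DS = 0.252 V (the root below V_ov).
I_D = (5.13 − 0.252) / 3.39 = 1.44 mA.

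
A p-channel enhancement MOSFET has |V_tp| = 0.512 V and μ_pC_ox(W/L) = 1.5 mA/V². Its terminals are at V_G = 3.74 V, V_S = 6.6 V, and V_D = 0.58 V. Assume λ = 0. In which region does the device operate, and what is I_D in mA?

V_SG = V_S − V_G = 6.6 − 3.74 = 2.86 V; V_SD = V_S − V_D = 6.6 − 0.58 = 6.02 V.
V_ov = V_SG − |V_tp| = 2.86 − 0.512 = 2.35 V.
Since V_SD = 6.02 V ≥ V_ov = 2.35 V, the device is in saturation.
I_D = ½ k_p V_ov² = 0.5 × 1.5 × 2.35² = 4.13 mA.

Saturation; I_D = 4.13 mA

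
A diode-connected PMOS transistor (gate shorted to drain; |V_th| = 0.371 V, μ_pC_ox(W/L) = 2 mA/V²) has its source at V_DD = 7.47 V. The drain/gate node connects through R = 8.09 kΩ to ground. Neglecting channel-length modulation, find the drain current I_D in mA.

With gate tied to drain, V_SG = V_SD ≥ V_SG − |V_th|, so the device is in saturation.
KCL at the drain: ½ k_p (V_SG − |V_th|)² = (V_DD − V_SG)/R.
Let x = V_SG − 0.371. Then 8.09 x² + x − 7.099 = 0, giving x = 0.877 V (positive root), so V_SG = 1.25 V.
I_D = (V_DD − V_SG)/R = (7.47 − 1.25) / 8.09 = 0.769 mA.

I_D = 0.769 mA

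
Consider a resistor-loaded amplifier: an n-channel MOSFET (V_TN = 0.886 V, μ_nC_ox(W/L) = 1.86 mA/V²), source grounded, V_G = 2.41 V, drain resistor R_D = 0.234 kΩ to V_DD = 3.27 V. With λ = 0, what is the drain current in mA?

I_D = 2.16 mA

V_GS = V_G = 2.41 V, so V_ov = 2.41 − 0.886 = 1.52 V.
Assume saturation: I_D = ½ k_n V_ov² = 0.5 × 1.86 × 1.52² = 2.16 mA, giving V_DS = V_DD − I_D R_D = 3.27 − 2.16 × 0.234 = 2.76 V.
V_DS = 2.76 V ≥ V_ov = 1.52 V, confirming saturation.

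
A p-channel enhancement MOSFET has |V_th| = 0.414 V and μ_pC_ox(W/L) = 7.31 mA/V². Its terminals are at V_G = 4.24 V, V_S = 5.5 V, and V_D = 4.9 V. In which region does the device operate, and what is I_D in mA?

Triode; I_D = 2.39 mA

V_SG = V_S − V_G = 5.5 − 4.24 = 1.26 V; V_SD = V_S − V_D = 5.5 − 4.9 = 0.6 V.
V_ov = V_SG − |V_th| = 1.26 − 0.414 = 0.846 V.
Since V_SD = 0.6 V < V_ov = 0.846 V, the device is in the triode region.
I_D = k_p [V_ov · V_SD − ½ V_SD²] = 7.31 × [0.846 × 0.6 − 0.5 × 0.6²] = 2.39 mA.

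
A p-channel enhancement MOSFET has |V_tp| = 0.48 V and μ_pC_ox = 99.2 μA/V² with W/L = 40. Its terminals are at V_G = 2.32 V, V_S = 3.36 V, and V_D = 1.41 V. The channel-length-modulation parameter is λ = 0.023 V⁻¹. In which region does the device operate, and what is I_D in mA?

V_SG = V_S − V_G = 3.36 − 2.32 = 1.04 V; V_SD = V_S − V_D = 3.36 − 1.41 = 1.95 V.
k_p = μ_pC_ox · (W/L) = 3.968 mA/V².
V_ov = V_SG − |V_tp| = 1.04 − 0.48 = 0.56 V.
Since V_SD = 1.95 V ≥ V_ov = 0.56 V, the device is in saturation.
I_D = ½ k_p V_ov² (1 + λ V_SD) = 0.5 × 3.968 × 0.56² × (1 + 0.023 × 1.95) = 0.65 mA.

Saturation; I_D = 0.650 mA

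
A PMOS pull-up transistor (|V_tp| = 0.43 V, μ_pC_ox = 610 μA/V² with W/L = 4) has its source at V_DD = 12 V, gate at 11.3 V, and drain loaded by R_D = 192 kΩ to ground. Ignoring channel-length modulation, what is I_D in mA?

V_SG = V_DD − V_G = 12 − 11.3 = 0.7 V, so V_ov = 0.7 − 0.43 = 0.27 V.
k_p = μ_pC_ox · (W/L) = 2.44 mA/V².
Assume saturation: I_D = ½ k_p V_ov² = 0.5 × 2.44 × 0.27² = 0.0889 mA, giving V_SD = V_DD − I_D R_D = 12 − 0.0889 × 192 = -5.08 V.
But -5.08 V < V_ov = 0.27 V, so the device is actually in triode.
In triode I_D = k_p[V_ov V_SD − ½ V_SD²] and I_D = (V_DD − V_SD)/R_D. Equating: 234 V_SD² − 127.5 V_SD + 12 = 0, giving V_SD = 0.121 V (the root below V_ov).
I_D = (12 − 0.121) / 192 = 0.0619 mA.

I_D = 0.0619 mA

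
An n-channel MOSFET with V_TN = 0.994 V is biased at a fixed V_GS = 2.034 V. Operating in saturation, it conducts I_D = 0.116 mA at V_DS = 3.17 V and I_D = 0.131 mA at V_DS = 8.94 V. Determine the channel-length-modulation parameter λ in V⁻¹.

λ = 0.0241 V⁻¹

With V_GS fixed, I_D ∝ (1 + λ V_DS) in saturation, so I_D2/I_D1 = (1 + λ V_DS2)/(1 + λ V_DS1).
0.131/0.116 = 1.129 = (1 + 8.94 λ)/(1 + 3.17 λ).
Solving: λ (I_D1 V_DS2 − I_D2 V_DS1) = I_D2 − I_D1, so λ = (0.131 − 0.116) / (0.116 × 8.94 − 0.131 × 3.17) = 0.015 / 0.622 = 0.0241 V⁻¹.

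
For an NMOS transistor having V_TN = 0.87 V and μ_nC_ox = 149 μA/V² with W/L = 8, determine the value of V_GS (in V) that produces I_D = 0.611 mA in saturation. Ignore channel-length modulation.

V_GS = 1.88 V

k_n = μ_nC_ox · (W/L) = 1.192 mA/V².
In saturation I_D = ½ k_n (V_GS − V_TN)², so V_GS − V_TN = √(2 I_D / k_n) = √(2 × 0.611 / 1.192) = 1.01 V.
V_GS = 0.87 + 1.01 = 1.88 V.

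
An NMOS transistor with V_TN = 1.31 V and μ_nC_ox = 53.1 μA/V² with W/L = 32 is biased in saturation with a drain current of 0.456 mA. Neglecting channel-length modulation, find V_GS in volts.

V_GS = 2.04 V

k_n = μ_nC_ox · (W/L) = 1.699 mA/V².
In saturation I_D = ½ k_n (V_GS − V_TN)², so V_GS − V_TN = √(2 I_D / k_n) = √(2 × 0.456 / 1.699) = 0.733 V.
V_GS = 1.31 + 0.733 = 2.04 V.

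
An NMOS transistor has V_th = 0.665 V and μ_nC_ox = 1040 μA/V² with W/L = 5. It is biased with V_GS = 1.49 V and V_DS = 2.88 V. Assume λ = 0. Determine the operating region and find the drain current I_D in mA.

k_n = μ_nC_ox · (W/L) = 5.2 mA/V².
V_ov = V_GS − V_th = 1.49 − 0.665 = 0.825 V.
Since V_DS = 2.88 V ≥ V_ov = 0.825 V, the device is in saturation.
I_D = ½ k_n V_ov² = 0.5 × 5.2 × 0.825² = 1.77 mA.

Saturation; I_D = 1.77 mA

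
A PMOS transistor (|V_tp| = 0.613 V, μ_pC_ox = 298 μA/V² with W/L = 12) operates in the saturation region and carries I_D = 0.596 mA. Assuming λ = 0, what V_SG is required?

V_SG = 1.19 V

k_p = μ_pC_ox · (W/L) = 3.576 mA/V².
In saturation I_D = ½ k_p (V_SG − |V_tp|)², so V_SG − |V_tp| = √(2 I_D / k_p) = √(2 × 0.596 / 3.576) = 0.577 V.
V_SG = 0.613 + 0.577 = 1.19 V.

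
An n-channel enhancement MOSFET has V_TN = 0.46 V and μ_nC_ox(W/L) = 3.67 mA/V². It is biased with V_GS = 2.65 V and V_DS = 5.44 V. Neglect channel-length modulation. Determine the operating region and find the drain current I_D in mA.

Saturation; I_D = 8.80 mA

V_ov = V_GS − V_TN = 2.65 − 0.46 = 2.19 V.
Since V_DS = 5.44 V ≥ V_ov = 2.19 V, the device is in saturation.
I_D = ½ k_n V_ov² = 0.5 × 3.67 × 2.19² = 8.8 mA.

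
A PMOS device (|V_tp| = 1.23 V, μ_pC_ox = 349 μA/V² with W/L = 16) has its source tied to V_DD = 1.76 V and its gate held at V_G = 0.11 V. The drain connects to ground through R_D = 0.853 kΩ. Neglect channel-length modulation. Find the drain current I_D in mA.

V_SG = V_DD − V_G = 1.76 − 0.11 = 1.65 V, so V_ov = 1.65 − 1.23 = 0.42 V.
k_p = μ_pC_ox · (W/L) = 5.584 mA/V².
Assume saturation: I_D = ½ k_p V_ov² = 0.5 × 5.584 × 0.42² = 0.493 mA, giving V_SD = V_DD − I_D R_D = 1.76 − 0.493 × 0.853 = 1.34 V.
V_SD = 1.34 V ≥ V_ov = 0.42 V, confirming saturation.

I_D = 0.493 mA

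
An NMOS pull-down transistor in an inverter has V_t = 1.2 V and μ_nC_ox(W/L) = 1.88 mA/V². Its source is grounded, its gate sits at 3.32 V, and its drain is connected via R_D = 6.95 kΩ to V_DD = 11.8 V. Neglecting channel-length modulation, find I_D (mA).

V_GS = V_G = 3.32 V, so V_ov = 3.32 − 1.2 = 2.12 V.
Assume saturation: I_D = ½ k_n V_ov² = 0.5 × 1.88 × 2.12² = 4.22 mA, giving V_DS = V_DD − I_D R_D = 11.8 − 4.22 × 6.95 = -17.6 V.
But -17.6 V < V_ov = 2.12 V, so the device is actually in triode.
In triode I_D = k_n[V_ov V_DS − ½ V_DS²] and I_D = (V_DD − V_DS)/R_D. Equating: 6.53 V_DS² − 28.7 V_DS + 11.8 = 0, giving V_DS = 0.459 V (the root below V_ov).
I_D = (11.8 − 0.459) / 6.95 = 1.63 mA.

I_D = 1.63 mA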